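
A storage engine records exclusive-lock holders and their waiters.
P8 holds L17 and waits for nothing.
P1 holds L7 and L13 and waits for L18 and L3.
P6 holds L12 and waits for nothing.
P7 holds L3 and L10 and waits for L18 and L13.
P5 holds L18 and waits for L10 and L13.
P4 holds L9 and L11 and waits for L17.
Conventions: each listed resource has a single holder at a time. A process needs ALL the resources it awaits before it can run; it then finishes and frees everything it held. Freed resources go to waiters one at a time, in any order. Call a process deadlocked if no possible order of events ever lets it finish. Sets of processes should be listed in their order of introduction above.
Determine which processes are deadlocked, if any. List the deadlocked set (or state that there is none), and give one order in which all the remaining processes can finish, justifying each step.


Deadlocked: P1, P7 and P5.
Key observation: the loop P1 -> P7 -> P1 blocks itself forever; P5 is caught in further circular waits.
A valid finishing order for the others: P6, P8, P4.
Check, step by step:
  P6: no waits; runs immediately, freeing L12
  P8: no waits; runs immediately, freeing L17
  P4: everything it awaited (L17) is free; runs, freeing L9 and L11


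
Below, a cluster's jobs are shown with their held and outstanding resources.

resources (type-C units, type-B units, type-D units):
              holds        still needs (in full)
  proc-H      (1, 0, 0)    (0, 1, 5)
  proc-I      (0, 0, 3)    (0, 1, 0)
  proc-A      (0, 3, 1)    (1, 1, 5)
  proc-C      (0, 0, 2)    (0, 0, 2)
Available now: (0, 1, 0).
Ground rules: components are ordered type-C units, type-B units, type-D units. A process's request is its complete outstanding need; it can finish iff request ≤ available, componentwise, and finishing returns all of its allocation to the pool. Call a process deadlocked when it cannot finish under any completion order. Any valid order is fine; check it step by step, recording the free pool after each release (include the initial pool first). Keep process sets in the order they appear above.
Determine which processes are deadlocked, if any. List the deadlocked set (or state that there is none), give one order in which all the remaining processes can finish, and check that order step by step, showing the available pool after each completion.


The deadlocked set is empty.
Key observation: beginning at proc-I, releases accumulate fast enough that every process eventually fits.
One completion order for the rest: proc-I, proc-C, proc-H, proc-A. Walking it through:
  pool = (0, 1, 0)
  run proc-I (needs (0, 1, 0), free (0, 1, 0)); after release of (0, 0, 3) the pool is (0, 1, 3)
  run proc-C (needs (0, 0, 2), free (0, 1, 3)); after release of (0, 0, 2) the pool is (0, 1, 5)
  run proc-H (needs (0, 1, 5), free (0, 1, 5)); after release of (1, 0, 0) the pool is (1, 1, 5)
  run proc-A (needs (1, 1, 5), free (1, 1, 5)); after release of (0, 3, 1) the pool is (1, 4, 6)


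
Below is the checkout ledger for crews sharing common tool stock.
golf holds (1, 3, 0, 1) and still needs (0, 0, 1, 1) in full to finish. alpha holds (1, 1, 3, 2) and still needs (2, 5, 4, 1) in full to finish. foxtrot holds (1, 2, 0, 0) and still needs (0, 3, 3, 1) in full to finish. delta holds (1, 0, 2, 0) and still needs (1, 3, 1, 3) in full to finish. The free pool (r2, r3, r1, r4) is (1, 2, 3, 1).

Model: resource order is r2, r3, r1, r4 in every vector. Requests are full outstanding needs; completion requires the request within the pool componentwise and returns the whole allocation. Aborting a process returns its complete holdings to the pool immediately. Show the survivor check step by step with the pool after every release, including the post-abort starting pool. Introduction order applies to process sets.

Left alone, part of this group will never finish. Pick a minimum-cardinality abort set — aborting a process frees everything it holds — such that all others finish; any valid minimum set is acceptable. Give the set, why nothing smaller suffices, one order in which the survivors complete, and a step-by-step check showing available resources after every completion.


Minimum abort set: alpha.
Key observation: no ordering could ever have run delta before the abort of alpha; with (1, 1, 3, 2) back in the pool it fits at step 3.
No smaller set exists: with zero aborts the deadlock remains.
One survivor order: foxtrot, golf, delta. Step-by-step check (post-abort pool first):
  pool = (2, 3, 6, 3)
  foxtrot needs (0, 3, 3, 1) <= (2, 3, 6, 3) -> finishes; pool += (1, 2, 0, 0) = (3, 5, 6, 3)
  golf needs (0, 0, 1, 1) <= (3, 5, 6, 3) -> finishes; pool += (1, 3, 0, 1) = (4, 8, 6, 4)
  delta needs (1, 3, 1, 3) <= (4, 8, 6, 4) -> finishes; pool += (1, 0, 2, 0) = (5, 8, 8, 4)


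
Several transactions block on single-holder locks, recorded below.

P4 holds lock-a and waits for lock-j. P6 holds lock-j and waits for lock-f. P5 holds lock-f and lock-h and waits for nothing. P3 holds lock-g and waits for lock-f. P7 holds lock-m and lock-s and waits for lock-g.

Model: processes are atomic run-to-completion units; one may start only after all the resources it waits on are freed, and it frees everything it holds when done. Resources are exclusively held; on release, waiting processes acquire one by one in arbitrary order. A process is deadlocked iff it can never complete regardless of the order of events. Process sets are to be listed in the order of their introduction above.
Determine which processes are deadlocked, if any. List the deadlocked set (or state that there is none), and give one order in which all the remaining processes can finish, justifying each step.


No process is deadlocked.
Key observation: all waits point, directly or indirectly, at processes that can finish, so nothing is permanently blocked.
One completion order for the rest: P5, P6, P3, P4, P7.
Step-by-step check:
  run P5 (it waits on nothing); releases lock-f and lock-h
  P6 waits on lock-f — all released -> runs and releases lock-j
  P3 waits on lock-f — all released -> runs and releases lock-g
  P4 waits on lock-j — all released -> runs and releases lock-a
  P7 waits on lock-g — all released -> runs and releases lock-m and lock-s


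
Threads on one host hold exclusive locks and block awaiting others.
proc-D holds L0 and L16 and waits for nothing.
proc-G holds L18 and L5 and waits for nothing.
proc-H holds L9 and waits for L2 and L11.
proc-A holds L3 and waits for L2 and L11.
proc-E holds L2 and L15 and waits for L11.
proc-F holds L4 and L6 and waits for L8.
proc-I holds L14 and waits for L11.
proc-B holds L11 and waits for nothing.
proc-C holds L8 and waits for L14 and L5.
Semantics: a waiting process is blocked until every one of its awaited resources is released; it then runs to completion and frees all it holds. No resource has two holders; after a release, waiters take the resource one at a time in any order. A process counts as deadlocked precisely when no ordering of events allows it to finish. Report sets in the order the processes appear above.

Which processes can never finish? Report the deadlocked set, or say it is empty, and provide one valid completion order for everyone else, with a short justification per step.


No process is deadlocked.
Key observation: there is no circular wait here — follow any chain and it reaches a process that is free to run now.
A valid finishing order for the others: proc-D, proc-B, proc-E, proc-A, proc-H, proc-I, proc-G, proc-C, proc-F.
Step-by-step check:
  proc-D: no waits; runs immediately, freeing L0 and L16
  proc-B: no waits; runs immediately, freeing L11
  proc-E waits on L11 — all released -> runs and releases L2 and L15
  proc-A waits on L2 and L11 — all released -> runs and releases L3
  proc-H waits on L2 and L11 — all released -> runs and releases L9
  proc-I waits on L11 — all released -> runs and releases L14
  proc-G: no waits; runs immediately, freeing L18 and L5
  proc-C waits on L14 and L5 — all released -> runs and releases L8
  proc-F waits on L8 — all released -> runs and releases L4 and L6


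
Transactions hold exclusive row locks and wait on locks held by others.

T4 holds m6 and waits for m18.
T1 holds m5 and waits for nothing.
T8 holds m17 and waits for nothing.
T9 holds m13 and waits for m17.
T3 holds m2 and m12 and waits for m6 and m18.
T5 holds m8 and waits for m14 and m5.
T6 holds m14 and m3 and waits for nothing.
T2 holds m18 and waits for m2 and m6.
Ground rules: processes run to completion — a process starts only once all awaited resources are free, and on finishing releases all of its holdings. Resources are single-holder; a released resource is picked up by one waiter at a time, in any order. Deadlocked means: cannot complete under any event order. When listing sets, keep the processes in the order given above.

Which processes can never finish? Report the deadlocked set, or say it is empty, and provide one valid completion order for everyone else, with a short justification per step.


Deadlocked set: T4, T3 and T2.
Key observation: the waits loop around T4 -> T2 -> T4 with no way out; T3 is caught in further circular waits.
The rest can finish in the order T1, T6, T8, T5, T9.
Verifying each step:
  T1: no waits; runs immediately, freeing m5
  T6: no waits; runs immediately, freeing m14 and m3
  T8: no waits; runs immediately, freeing m17
  T5 waits on m14 and m5 — all released -> runs and releases m8
  T9 waits on m17 — all released -> runs and releases m13


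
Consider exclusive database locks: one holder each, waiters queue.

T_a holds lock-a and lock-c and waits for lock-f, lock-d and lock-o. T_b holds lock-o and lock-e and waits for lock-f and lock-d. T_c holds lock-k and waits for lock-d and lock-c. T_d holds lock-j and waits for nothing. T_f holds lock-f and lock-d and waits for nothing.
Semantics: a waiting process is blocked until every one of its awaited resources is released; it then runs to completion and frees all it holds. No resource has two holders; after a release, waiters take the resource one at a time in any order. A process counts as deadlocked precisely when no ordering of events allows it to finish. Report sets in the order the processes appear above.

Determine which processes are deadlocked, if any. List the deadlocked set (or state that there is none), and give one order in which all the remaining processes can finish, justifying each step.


Nothing here is deadlocked.
Key observation: the wait relation is loop-free; peeling off processes with no waits unwinds the whole state.
The rest can finish in the order T_f, T_b, T_a, T_d, T_c.
Check, step by step:
  T_f waits on nothing -> runs at once and releases lock-f and lock-d
  run T_b (all its waits — lock-f and lock-d — are resolved); releases lock-o and lock-e
  run T_a (all its waits — lock-f, lock-d and lock-o — are resolved); releases lock-a and lock-c
  T_d waits on nothing -> runs at once and releases lock-j
  run T_c (all its waits — lock-d and lock-c — are resolved); releases lock-k


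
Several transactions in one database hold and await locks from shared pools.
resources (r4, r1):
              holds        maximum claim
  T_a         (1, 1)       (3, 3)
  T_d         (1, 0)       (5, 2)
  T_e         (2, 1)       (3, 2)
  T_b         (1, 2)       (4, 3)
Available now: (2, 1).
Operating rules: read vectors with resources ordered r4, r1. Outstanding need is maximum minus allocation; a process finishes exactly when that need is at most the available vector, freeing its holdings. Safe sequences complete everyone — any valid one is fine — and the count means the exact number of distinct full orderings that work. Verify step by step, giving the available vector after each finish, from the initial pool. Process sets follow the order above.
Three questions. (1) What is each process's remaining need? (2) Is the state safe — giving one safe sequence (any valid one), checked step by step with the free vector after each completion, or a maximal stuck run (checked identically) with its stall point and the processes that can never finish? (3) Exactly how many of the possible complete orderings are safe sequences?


(1) Need matrix, components ordered r4, r1:
  T_a: (2, 2)
  T_d: (4, 2)
  T_e: (1, 1)
  T_b: (3, 1)
(2) SAFE. One safe sequence: T_e, T_a, T_b, T_d.
Key observation: at T_e the run first touches a limit — (1, 1) against (2, 1), exact on a resource it actually requests.
Step-by-step check:
  pool = (2, 1)
  T_e: need (1, 1) fits (2, 1); releases (2, 1), pool now (4, 2)
  T_a: need (2, 2) fits (4, 2); releases (1, 1), pool now (5, 3)
  T_b: need (3, 1) fits (5, 3); releases (1, 2), pool now (6, 5)
  T_d: need (4, 2) fits (6, 5); releases (1, 0), pool now (7, 5)
(3) Precisely 6 of the possible complete orderings are safe sequences.


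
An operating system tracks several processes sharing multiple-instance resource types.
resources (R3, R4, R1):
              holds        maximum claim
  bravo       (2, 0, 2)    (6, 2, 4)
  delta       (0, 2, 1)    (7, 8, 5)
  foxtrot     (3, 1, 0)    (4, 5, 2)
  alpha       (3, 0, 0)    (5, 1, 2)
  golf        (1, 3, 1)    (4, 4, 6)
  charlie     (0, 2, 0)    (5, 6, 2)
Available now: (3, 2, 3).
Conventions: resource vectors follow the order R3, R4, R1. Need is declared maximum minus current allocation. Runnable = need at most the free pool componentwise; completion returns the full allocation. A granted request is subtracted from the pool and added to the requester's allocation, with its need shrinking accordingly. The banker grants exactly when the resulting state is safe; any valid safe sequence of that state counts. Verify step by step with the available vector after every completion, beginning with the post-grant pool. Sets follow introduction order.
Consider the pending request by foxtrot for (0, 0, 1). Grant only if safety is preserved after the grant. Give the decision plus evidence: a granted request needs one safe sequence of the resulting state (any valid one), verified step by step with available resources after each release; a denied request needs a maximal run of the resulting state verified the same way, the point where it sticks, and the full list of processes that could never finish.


DENY. Granting would leave the state unsafe.
Key observation: after alpha, bravo the pool peaks at (8, 2, 4), and each blocked process is short somewhere: delta on R4; foxtrot on R4; golf on R1; charlie on R4.
Pretend the grant happened; the run alpha, bravo goes as far as possible. Step-by-step check:
  pool = (3, 2, 2)
  alpha: need (2, 1, 2) fits (3, 2, 2); releases (3, 0, 0), pool now (6, 2, 2)
  bravo: need (4, 2, 2) fits (6, 2, 2); releases (2, 0, 2), pool now (8, 2, 4)
  delta cannot run: need (7, 6, 4) vs free (8, 2, 4) (insufficient R4)
  foxtrot cannot run: need (1, 4, 1) vs free (8, 2, 4) (insufficient R4)
  golf cannot run: need (3, 1, 5) vs free (8, 2, 4) (insufficient R1)
  charlie cannot run: need (5, 4, 2) vs free (8, 2, 4) (insufficient R4)
Processes that could never finish after the grant: delta, foxtrot, golf and charlie.


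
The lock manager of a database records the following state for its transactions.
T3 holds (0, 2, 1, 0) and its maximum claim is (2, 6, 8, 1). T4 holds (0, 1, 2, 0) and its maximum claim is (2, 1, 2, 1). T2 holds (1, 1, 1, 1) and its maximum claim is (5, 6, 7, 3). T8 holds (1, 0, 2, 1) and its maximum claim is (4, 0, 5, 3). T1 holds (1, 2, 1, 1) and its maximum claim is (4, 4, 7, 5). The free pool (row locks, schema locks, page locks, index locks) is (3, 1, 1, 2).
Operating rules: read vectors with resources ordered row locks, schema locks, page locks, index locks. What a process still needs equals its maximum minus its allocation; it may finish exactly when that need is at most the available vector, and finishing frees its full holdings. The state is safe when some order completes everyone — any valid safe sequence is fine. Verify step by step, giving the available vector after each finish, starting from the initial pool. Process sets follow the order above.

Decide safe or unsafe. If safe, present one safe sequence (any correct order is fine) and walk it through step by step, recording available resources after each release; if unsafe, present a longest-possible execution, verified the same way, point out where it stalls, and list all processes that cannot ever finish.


UNSAFE.
Key observation: page locks is the bottleneck — with T4, T8 done the pool holds (4, 2, 5, 3), short of every remaining need.
A maximal execution: T4, T8 — then nothing else fits. Check, step by step:
  pool = (3, 1, 1, 2)
  run T4 (needs (2, 0, 0, 1), free (3, 1, 1, 2)); after release of (0, 1, 2, 0) the pool is (3, 2, 3, 2)
  run T8 (needs (3, 0, 3, 2), free (3, 2, 3, 2)); after release of (1, 0, 2, 1) the pool is (4, 2, 5, 3)
  T3 still needs (2, 4, 7, 1) but only (4, 2, 5, 3) is free — short on schema locks and page locks
  T2 still needs (4, 5, 6, 2) but only (4, 2, 5, 3) is free — short on schema locks and page locks
  T1 still needs (3, 2, 6, 4) but only (4, 2, 5, 3) is free — short on page locks and index locks
Permanently blocked: T3, T2 and T1.


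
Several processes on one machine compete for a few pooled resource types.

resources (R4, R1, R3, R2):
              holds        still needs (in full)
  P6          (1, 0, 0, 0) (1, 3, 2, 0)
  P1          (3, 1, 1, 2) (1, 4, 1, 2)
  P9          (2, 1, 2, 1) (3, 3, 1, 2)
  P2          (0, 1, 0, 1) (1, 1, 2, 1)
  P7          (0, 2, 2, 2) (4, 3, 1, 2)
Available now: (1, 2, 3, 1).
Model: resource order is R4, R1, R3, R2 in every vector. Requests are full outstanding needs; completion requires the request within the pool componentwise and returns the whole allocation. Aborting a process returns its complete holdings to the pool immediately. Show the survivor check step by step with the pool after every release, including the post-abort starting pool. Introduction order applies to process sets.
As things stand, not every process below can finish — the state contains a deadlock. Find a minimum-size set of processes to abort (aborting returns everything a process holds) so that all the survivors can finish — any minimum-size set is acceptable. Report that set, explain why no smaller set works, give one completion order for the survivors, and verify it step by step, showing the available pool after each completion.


Abort P9.
Key observation: P1 had no path to completion before; after the abort of P9 ((2, 1, 2, 1) returned), step 2 is where it fits.
Why nothing smaller works: aborting no one leaves the state deadlocked as given.
One survivor order: P2, P1, P7, P6. Walking it through (post-abort pool first):
  pool = (3, 3, 5, 2)
  P2 needs (1, 1, 2, 1) <= (3, 3, 5, 2) -> finishes; pool += (0, 1, 0, 1) = (3, 4, 5, 3)
  P1 needs (1, 4, 1, 2) <= (3, 4, 5, 3) -> finishes; pool += (3, 1, 1, 2) = (6, 5, 6, 5)
  P7 needs (4, 3, 1, 2) <= (6, 5, 6, 5) -> finishes; pool += (0, 2, 2, 2) = (6, 7, 8, 7)
  P6 needs (1, 3, 2, 0) <= (6, 7, 8, 7) -> finishes; pool += (1, 0, 0, 0) = (7, 7, 8, 7)


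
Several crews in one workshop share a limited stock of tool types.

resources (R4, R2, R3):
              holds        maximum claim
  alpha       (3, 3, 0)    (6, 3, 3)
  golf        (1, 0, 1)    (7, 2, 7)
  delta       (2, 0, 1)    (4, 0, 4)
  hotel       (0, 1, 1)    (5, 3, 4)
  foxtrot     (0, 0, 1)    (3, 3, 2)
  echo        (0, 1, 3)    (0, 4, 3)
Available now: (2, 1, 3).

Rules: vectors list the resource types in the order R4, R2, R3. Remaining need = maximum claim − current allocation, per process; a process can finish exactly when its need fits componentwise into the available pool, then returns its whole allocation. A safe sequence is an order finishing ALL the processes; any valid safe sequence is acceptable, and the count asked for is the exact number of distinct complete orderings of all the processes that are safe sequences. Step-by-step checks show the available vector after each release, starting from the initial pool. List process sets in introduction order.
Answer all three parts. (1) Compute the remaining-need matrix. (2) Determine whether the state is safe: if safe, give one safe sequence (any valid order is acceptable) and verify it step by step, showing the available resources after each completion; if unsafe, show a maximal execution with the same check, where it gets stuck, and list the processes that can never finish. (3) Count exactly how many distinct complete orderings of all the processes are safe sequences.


(1) Remaining need (order R4, R2, R3):
  alpha: (3, 0, 3)
  golf: (6, 2, 6)
  delta: (2, 0, 3)
  hotel: (5, 2, 3)
  foxtrot: (3, 3, 1)
  echo: (0, 3, 0)
(2) SAFE, for example via the order delta, alpha, foxtrot, echo, golf, hotel.
Key observation: at delta the run first touches a limit — (2, 0, 3) against (2, 1, 3), exact on a resource it actually requests.
Walking it through:
  pool = (2, 1, 3)
  delta: need (2, 0, 3) fits (2, 1, 3); releases (2, 0, 1), pool now (4, 1, 4)
  alpha: need (3, 0, 3) fits (4, 1, 4); releases (3, 3, 0), pool now (7, 4, 4)
  foxtrot: need (3, 3, 1) fits (7, 4, 4); releases (0, 0, 1), pool now (7, 4, 5)
  echo: need (0, 3, 0) fits (7, 4, 5); releases (0, 1, 3), pool now (7, 5, 8)
  golf: need (6, 2, 6) fits (7, 5, 8); releases (1, 0, 1), pool now (8, 5, 9)
  hotel: need (5, 2, 3) fits (8, 5, 9); releases (0, 1, 1), pool now (8, 6, 10)
(3) Exactly 14 of the possible complete orderings are safe sequences.


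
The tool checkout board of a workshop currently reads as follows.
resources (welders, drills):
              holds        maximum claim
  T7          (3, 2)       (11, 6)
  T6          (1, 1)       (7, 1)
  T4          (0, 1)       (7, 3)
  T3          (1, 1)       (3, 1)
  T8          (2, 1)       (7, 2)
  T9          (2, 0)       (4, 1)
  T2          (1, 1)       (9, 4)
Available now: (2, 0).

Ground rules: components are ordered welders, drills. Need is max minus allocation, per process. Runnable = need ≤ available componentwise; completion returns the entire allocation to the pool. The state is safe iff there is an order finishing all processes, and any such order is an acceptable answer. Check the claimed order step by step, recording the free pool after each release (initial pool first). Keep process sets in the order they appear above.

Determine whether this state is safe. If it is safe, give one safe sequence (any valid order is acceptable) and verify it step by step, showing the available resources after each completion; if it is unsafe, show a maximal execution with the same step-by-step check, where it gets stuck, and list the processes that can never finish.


SAFE. One safe sequence: T3, T9, T8, T4, T6, T7, T2.
Key observation: reading the order forward, T3 is the first process whose need (2, 0) meets the free pool (2, 0) exactly on a resource it requests.
Step-by-step check:
  pool = (2, 0)
  run T3 (needs (2, 0), free (2, 0)); after release of (1, 1) the pool is (3, 1)
  run T9 (needs (2, 1), free (3, 1)); after release of (2, 0) the pool is (5, 1)
  run T8 (needs (5, 1), free (5, 1)); after release of (2, 1) the pool is (7, 2)
  run T4 (needs (7, 2), free (7, 2)); after release of (0, 1) the pool is (7, 3)
  run T6 (needs (6, 0), free (7, 3)); after release of (1, 1) the pool is (8, 4)
  run T7 (needs (8, 4), free (8, 4)); after release of (3, 2) the pool is (11, 6)
  run T2 (needs (8, 3), free (11, 6)); after release of (1, 1) the pool is (12, 7)


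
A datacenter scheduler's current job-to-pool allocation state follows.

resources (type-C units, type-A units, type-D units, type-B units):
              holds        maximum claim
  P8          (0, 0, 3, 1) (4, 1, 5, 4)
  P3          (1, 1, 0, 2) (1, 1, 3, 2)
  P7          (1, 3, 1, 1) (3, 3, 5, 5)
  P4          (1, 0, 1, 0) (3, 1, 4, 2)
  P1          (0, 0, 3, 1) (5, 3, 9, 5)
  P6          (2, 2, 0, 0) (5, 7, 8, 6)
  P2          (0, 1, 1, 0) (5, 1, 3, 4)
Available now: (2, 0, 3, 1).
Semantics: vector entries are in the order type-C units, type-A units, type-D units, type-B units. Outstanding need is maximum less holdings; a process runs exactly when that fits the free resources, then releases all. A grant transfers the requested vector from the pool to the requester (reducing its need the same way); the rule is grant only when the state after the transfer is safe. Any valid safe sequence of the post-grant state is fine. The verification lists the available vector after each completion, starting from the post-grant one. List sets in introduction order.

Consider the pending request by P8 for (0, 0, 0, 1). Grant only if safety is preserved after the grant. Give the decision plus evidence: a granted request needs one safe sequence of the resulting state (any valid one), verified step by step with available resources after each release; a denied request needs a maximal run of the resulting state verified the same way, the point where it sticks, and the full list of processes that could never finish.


GRANT. The post-grant state is safe; one safe sequence: P3, P4, P8, P7, P2, P1, P6.
Key observation: the grant leaves (2, 0, 3, 0) free — enough for P3, whose release restarts the cascade.
Check on the post-grant state, step by step:
  pool = (2, 0, 3, 0)
  P3: need (0, 0, 3, 0) fits (2, 0, 3, 0); releases (1, 1, 0, 2), pool now (3, 1, 3, 2)
  P4: need (2, 1, 3, 2) fits (3, 1, 3, 2); releases (1, 0, 1, 0), pool now (4, 1, 4, 2)
  P8: need (4, 1, 2, 2) fits (4, 1, 4, 2); releases (0, 0, 3, 2), pool now (4, 1, 7, 4)
  P7: need (2, 0, 4, 4) fits (4, 1, 7, 4); releases (1, 3, 1, 1), pool now (5, 4, 8, 5)
  P2: need (5, 0, 2, 4) fits (5, 4, 8, 5); releases (0, 1, 1, 0), pool now (5, 5, 9, 5)
  P1: need (5, 3, 6, 4) fits (5, 5, 9, 5); releases (0, 0, 3, 1), pool now (5, 5, 12, 6)
  P6: need (3, 5, 8, 6) fits (5, 5, 12, 6); releases (2, 2, 0, 0), pool now (7, 7, 12, 6)


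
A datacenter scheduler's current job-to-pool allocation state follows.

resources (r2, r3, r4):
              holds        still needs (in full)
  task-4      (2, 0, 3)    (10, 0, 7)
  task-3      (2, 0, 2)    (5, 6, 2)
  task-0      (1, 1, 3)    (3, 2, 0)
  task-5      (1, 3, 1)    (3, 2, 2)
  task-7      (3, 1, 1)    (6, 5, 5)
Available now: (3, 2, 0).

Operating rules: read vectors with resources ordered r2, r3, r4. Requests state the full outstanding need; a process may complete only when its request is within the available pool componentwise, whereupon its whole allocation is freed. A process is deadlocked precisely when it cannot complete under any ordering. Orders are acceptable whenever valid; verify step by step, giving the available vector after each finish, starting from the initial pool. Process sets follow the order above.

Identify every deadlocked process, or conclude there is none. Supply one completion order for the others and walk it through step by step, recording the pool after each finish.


No process is deadlocked.
Key observation: starting with task-0, each completion frees enough for the next — no one is permanently blocked.
The rest can finish in the order task-0, task-5, task-3, task-7, task-4. Walking it through:
  pool = (3, 2, 0)
  run task-0 (needs (3, 2, 0), free (3, 2, 0)); after release of (1, 1, 3) the pool is (4, 3, 3)
  run task-5 (needs (3, 2, 2), free (4, 3, 3)); after release of (1, 3, 1) the pool is (5, 6, 4)
  run task-3 (needs (5, 6, 2), free (5, 6, 4)); after release of (2, 0, 2) the pool is (7, 6, 6)
  run task-7 (needs (6, 5, 5), free (7, 6, 6)); after release of (3, 1, 1) the pool is (10, 7, 7)
  run task-4 (needs (10, 0, 7), free (10, 7, 7)); after release of (2, 0, 3) the pool is (12, 7, 10)


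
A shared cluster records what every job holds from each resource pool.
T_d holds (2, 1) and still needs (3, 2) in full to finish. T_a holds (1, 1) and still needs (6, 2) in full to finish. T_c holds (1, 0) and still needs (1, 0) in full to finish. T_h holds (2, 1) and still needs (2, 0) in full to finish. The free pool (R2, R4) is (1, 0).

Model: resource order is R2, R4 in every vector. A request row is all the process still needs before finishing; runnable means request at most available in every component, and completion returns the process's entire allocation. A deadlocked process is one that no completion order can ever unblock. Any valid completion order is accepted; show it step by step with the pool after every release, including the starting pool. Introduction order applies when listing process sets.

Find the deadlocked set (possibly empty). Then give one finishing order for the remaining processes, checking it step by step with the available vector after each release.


Deadlocked: T_d and T_a.
Key observation: no order helps: past T_c, T_h, the free pool tops out at (4, 1), below what each blocked process needs in R4.
The rest can finish in the order T_c, T_h. Verifying each step:
  pool = (1, 0)
  run T_c (needs (1, 0), free (1, 0)); after release of (1, 0) the pool is (2, 0)
  run T_h (needs (2, 0), free (2, 0)); after release of (2, 1) the pool is (4, 1)
The stuck group stays short no matter what:
  T_d still needs (3, 2) but only (4, 1) is free — short on R4
  T_a still needs (6, 2) but only (4, 1) is free — short on R2 and R4


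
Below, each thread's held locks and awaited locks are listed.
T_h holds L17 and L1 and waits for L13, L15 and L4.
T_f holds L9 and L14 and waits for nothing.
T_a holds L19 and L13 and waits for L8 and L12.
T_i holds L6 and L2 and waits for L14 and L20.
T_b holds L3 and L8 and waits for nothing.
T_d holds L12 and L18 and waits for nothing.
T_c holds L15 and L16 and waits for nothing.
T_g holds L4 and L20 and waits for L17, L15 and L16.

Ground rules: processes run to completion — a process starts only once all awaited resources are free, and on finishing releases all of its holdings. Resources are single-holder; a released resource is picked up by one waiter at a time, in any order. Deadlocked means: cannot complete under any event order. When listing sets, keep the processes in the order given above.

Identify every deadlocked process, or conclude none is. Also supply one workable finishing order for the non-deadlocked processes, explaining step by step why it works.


Deadlocked: T_h, T_i and T_g.
Key observation: the knot is the closed ring of waits T_h -> T_g -> T_h; T_i waits into the deadlock from upstream.
The rest can finish in the order T_f, T_d, T_b, T_c, T_a.
Check, step by step:
  T_f waits on nothing -> runs at once and releases L9 and L14
  T_d waits on nothing -> runs at once and releases L12 and L18
  T_b waits on nothing -> runs at once and releases L3 and L8
  T_c waits on nothing -> runs at once and releases L15 and L16
  T_a: everything it awaited (L8 and L12) is free; runs, freeing L19 and L13


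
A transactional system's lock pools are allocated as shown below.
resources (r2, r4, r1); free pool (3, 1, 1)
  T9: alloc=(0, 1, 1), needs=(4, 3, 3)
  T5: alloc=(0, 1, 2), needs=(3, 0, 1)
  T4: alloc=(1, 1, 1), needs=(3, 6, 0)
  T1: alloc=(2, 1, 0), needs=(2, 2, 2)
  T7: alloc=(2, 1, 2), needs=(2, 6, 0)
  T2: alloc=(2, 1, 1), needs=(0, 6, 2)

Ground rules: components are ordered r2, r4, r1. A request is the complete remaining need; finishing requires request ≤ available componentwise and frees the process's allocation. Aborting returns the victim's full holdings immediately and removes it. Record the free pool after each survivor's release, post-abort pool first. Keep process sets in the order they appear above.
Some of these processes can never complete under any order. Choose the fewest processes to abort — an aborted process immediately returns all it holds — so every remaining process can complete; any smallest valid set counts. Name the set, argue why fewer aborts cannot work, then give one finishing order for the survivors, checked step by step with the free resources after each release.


Minimum abort set: T4 and T7.
Key observation: aborting T4 and T7 returns (3, 2, 3), and T2 — hopeless before — runs at step 4 with the returned capacity in the pool.
No one abort is enough; case by case: T9 alone leaves T4 blocked (short on r4); T5 alone leaves T4 blocked (short on r4); T4 alone leaves T7 blocked (short on r4); T1 alone leaves T4 blocked (short on r4); T7 alone leaves T4 blocked (short on r4); T2 alone leaves T4 blocked (short on r4).
The survivors complete as T9, T1, T5, T2. Check, step by step (starting from the post-abort pool):
  pool = (6, 3, 4)
  T9: need (4, 3, 3) fits (6, 3, 4); releases (0, 1, 1), pool now (6, 4, 5)
  T1: need (2, 2, 2) fits (6, 4, 5); releases (2, 1, 0), pool now (8, 5, 5)
  T5: need (3, 0, 1) fits (8, 5, 5); releases (0, 1, 2), pool now (8, 6, 7)
  T2: need (0, 6, 2) fits (8, 6, 7); releases (2, 1, 1), pool now (10, 7, 8)


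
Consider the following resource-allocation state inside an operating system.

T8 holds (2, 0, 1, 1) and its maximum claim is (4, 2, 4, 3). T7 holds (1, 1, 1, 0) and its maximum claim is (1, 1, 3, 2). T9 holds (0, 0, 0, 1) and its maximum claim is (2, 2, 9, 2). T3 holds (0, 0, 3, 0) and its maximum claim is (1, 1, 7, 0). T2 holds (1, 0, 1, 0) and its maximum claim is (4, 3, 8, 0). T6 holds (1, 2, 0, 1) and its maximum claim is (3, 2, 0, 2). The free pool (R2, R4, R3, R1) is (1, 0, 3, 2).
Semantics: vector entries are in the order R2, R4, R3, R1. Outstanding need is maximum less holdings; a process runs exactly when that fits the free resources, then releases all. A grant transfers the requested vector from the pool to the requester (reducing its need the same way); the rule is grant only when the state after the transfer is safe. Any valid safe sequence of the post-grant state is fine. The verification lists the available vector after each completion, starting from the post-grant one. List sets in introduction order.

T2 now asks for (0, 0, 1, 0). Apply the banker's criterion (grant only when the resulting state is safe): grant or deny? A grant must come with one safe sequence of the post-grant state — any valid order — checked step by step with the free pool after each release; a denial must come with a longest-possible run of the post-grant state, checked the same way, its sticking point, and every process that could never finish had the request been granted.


GRANT. The post-grant state is safe; one safe sequence: T7, T6, T8, T3, T2, T9.
Key observation: granting shrinks the pool to (1, 0, 2, 2), yet T7 still fits and the chain goes through.
Step-by-step check of the post-grant state:
  pool = (1, 0, 2, 2)
  run T7 (needs (0, 0, 2, 2), free (1, 0, 2, 2)); after release of (1, 1, 1, 0) the pool is (2, 1, 3, 2)
  run T6 (needs (2, 0, 0, 1), free (2, 1, 3, 2)); after release of (1, 2, 0, 1) the pool is (3, 3, 3, 3)
  run T8 (needs (2, 2, 3, 2), free (3, 3, 3, 3)); after release of (2, 0, 1, 1) the pool is (5, 3, 4, 4)
  run T3 (needs (1, 1, 4, 0), free (5, 3, 4, 4)); after release of (0, 0, 3, 0) the pool is (5, 3, 7, 4)
  run T2 (needs (3, 3, 6, 0), free (5, 3, 7, 4)); after release of (1, 0, 2, 0) the pool is (6, 3, 9, 4)
  run T9 (needs (2, 2, 9, 1), free (6, 3, 9, 4)); after release of (0, 0, 0, 1) the pool is (6, 3, 9, 5)


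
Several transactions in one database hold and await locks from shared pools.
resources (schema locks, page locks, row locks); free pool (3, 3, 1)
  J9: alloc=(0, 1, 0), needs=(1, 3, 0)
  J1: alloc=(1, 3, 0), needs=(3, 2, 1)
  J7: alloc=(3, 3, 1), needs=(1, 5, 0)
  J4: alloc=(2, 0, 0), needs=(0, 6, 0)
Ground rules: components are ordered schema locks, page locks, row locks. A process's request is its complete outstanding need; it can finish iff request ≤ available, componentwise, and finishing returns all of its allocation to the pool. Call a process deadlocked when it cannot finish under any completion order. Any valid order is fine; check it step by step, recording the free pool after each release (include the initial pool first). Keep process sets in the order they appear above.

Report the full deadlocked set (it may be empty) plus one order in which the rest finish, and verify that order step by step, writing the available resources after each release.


Nothing here is deadlocked.
Key observation: no deadlock: J1 fits now, and the freed resources carry the rest through.
One completion order for the rest: J1, J7, J9, J4. Walking it through:
  pool = (3, 3, 1)
  run J1 (needs (3, 2, 1), free (3, 3, 1)); after release of (1, 3, 0) the pool is (4, 6, 1)
  run J7 (needs (1, 5, 0), free (4, 6, 1)); after release of (3, 3, 1) the pool is (7, 9, 2)
  run J9 (needs (1, 3, 0), free (7, 9, 2)); after release of (0, 1, 0) the pool is (7, 10, 2)
  run J4 (needs (0, 6, 0), free (7, 10, 2)); after release of (2, 0, 0) the pool is (9, 10, 2)


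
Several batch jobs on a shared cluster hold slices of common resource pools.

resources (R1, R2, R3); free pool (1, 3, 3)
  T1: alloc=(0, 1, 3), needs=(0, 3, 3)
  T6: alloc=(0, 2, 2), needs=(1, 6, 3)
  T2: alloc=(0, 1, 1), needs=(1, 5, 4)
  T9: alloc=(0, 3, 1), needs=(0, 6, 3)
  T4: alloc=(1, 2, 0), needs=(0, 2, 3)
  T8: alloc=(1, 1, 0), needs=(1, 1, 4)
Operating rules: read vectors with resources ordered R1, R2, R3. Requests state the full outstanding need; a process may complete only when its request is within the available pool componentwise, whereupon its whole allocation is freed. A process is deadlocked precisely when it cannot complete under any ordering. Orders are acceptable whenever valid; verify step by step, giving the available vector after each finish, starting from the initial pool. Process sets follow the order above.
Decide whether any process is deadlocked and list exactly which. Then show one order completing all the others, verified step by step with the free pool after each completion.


No process is deadlocked.
Key observation: T1 leads a chain of completions in which each release enables another process.
The rest can finish in the order T1, T8, T2, T6, T9, T4. Check, step by step:
  pool = (1, 3, 3)
  T1: need (0, 3, 3) fits (1, 3, 3); releases (0, 1, 3), pool now (1, 4, 6)
  T8: need (1, 1, 4) fits (1, 4, 6); releases (1, 1, 0), pool now (2, 5, 6)
  T2: need (1, 5, 4) fits (2, 5, 6); releases (0, 1, 1), pool now (2, 6, 7)
  T6: need (1, 6, 3) fits (2, 6, 7); releases (0, 2, 2), pool now (2, 8, 9)
  T9: need (0, 6, 3) fits (2, 8, 9); releases (0, 3, 1), pool now (2, 11, 10)
  T4: need (0, 2, 3) fits (2, 11, 10); releases (1, 2, 0), pool now (3, 13, 10)


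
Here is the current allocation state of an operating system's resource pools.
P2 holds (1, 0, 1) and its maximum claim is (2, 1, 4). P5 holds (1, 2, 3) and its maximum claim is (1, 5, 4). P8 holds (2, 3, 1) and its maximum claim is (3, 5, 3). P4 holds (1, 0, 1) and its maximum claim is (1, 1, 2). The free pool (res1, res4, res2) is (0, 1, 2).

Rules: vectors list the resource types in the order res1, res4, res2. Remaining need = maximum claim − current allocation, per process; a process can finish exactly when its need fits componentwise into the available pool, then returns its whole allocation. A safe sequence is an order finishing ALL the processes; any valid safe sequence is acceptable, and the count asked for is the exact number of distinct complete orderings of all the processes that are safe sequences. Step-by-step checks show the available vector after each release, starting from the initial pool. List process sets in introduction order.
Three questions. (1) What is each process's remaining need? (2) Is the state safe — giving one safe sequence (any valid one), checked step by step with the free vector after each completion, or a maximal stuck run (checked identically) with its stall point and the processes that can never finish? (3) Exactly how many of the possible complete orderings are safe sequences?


(1) Outstanding need per process (order res1, res4, res2):
  P2: (1, 1, 3)
  P5: (0, 3, 1)
  P8: (1, 2, 2)
  P4: (0, 1, 1)
(2) UNSAFE — no complete ordering exists.
Key observation: no order helps: past P4, P2, the free pool tops out at (2, 1, 4), below what each blocked process needs in res4.
Going as far as possible: P4, P2; after that, nothing fits. Verifying each step:
  pool = (0, 1, 2)
  P4 needs (0, 1, 1) <= (0, 1, 2) -> finishes; pool += (1, 0, 1) = (1, 1, 3)
  P2 needs (1, 1, 3) <= (1, 1, 3) -> finishes; pool += (1, 0, 1) = (2, 1, 4)
  P5 still needs (0, 3, 1) but only (2, 1, 4) is free — short on res4
  P8 still needs (1, 2, 2) but only (2, 1, 4) is free — short on res4
Permanently blocked: P5 and P8.
(3) Exactly 0 of the possible complete orderings are safe sequences.
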